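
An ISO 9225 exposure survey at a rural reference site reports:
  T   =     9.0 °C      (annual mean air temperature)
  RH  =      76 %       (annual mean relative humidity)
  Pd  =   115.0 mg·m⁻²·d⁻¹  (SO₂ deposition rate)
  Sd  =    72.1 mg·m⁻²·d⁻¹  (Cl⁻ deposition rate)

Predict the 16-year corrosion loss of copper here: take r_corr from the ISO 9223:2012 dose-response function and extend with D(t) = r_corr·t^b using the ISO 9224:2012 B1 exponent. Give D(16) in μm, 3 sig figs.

D(16) = 14.0 μm

copper: f(T) = +0.126·(T−10) [T≤10 °C] = -0.1260
  SO₂ term: 0.0053·115.0^0.26·exp(0.059·76-0.1260) = 1.421
  Cl⁻ term: 0.01025·72.1^0.27·exp(0.036·76+0.049·9.0) = 0.78
  sum: 1.421 + 0.78 → r_corr = 2.201 μm/a
Power-law: D(16) = r_corr · 16^0.667
  D(16) = 2.201 × 16^0.667 = 2.201 × 6.355 = 13.99 μm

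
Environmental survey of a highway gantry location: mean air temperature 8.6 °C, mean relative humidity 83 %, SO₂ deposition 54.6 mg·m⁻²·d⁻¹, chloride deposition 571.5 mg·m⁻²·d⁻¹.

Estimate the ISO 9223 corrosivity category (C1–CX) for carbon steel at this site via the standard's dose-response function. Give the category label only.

C5

carbon steel: T≤10 °C ⇒ hinge +0.150·(8.6−10) = -0.2100
  Pd branch = 1.77·Pd^0.52·e^(0.02·RH+f) = 60.4 μm/a
  Cl⁻ term: 0.102·571.5^0.62·exp(0.033·83+0.04·8.6) = 114
  r_corr = 60.4 + 114 = 174.4 μm/a
Category bounds: 80…200 μm/a bracket r_corr ⇒ C5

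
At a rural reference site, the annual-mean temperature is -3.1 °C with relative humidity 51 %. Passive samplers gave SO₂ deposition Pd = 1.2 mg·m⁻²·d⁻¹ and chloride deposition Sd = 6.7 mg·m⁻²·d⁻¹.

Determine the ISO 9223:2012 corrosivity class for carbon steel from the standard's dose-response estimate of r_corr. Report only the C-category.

carbon steel: T≤10 °C ⇒ hinge +0.150·(-3.1−10) = -1.9650
  Pd branch = 1.77·Pd^0.52·e^(0.02·RH+f) = 0.7564 μm/a
  Cl⁻ term: 0.102·6.7^0.62·exp(0.033·51+0.04·-3.1) = 1.577
  sum: 0.7564 + 1.577 → r_corr = 2.333 μm/a
Category bounds: 1.3…25 μm/a bracket r_corr ⇒ C2

C2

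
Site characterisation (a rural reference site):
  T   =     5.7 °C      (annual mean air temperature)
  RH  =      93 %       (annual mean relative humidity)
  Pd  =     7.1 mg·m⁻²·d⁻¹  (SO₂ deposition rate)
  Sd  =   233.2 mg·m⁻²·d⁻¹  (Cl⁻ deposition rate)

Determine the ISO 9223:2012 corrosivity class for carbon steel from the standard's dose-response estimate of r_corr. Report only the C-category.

carbon steel: temperature factor f = +0.150·(-4.3) = -0.6450
  Pd branch = 1.77·Pd^0.52·e^(0.02·RH+f) = 16.53 μm/a
  Sd branch = 0.102·Sd^0.62·e^(0.033·RH+0.04·T) = 81 μm/a
  sum: 16.53 + 81 → r_corr = 97.53 μm/a
ISO 9223 Table 2 (carbon steel): 80 < 97.5 ≤ 200 μm/a ⇒ C5

C5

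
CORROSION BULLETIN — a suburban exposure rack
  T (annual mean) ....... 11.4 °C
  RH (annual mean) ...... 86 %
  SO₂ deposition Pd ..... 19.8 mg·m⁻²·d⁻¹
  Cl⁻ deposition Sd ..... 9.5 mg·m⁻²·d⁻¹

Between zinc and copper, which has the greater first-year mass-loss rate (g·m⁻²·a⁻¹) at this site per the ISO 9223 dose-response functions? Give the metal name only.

copper

zinc: T>10 °C ⇒ hinge -0.071·(11.4−10) = -0.0994
  Pd branch = 0.0129·Pd^0.44·e^(0.046·RH+f) = 2.27 μm/a
  Sd branch = 0.0175·Sd^0.57·e^(0.008·RH+0.085·T) = 0.3311 μm/a
  r_corr = 2.27 + 0.3311 = 2.601 μm/a
  mass loss = 2.601 μm/a × 7.14 g/cm³ = 18.57 g·m⁻²·a⁻¹
copper: f(T) = -0.080·(T−10) [T>10 °C] = -0.1120
  Pd branch = 0.0053·Pd^0.26·e^(0.059·RH+f) = 1.646 μm/a
  Sd branch = 0.01025·Sd^0.27·e^(0.036·RH+0.049·T) = 0.7276 μm/a
  sum: 1.646 + 0.7276 → r_corr = 2.373 μm/a
  mass loss = 2.373 μm/a × 8.96 g/cm³ = 21.27 g·m⁻²·a⁻¹
Ordering by g·m⁻²·a⁻¹: copper (21.3) > zinc (18.6)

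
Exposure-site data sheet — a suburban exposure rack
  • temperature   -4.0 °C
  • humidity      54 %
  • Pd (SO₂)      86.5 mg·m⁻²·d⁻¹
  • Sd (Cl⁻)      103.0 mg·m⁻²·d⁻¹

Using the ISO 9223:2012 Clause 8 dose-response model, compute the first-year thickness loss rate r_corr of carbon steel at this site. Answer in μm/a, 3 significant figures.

carbon steel: f(T) = +0.150·(T−10) [T≤10 °C] = -2.1000
  SO₂ term: 1.77·86.5^0.52·exp(0.02·54-2.1000) = 6.49
  Cl⁻ term: 0.102·103.0^0.62·exp(0.033·54+0.04·-4.0) = 9.141
  sum: 6.49 + 9.141 → r_corr = 15.63 μm/a

r_corr = 15.6 μm/a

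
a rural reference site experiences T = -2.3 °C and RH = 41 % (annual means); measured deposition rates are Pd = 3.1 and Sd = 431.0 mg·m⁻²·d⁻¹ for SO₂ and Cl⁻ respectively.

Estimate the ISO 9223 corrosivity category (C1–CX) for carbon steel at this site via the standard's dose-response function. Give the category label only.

C2

carbon steel: temperature factor f = +0.150·(-12.3) = -1.8450
  sulphur-dioxide contribution → 1.144 μm/a
  chloride contribution → 15.47 μm/a
  total first-year rate 16.62 μm/a
ISO 9223 Table 2 (carbon steel): 1.3 < 16.6 ≤ 25 μm/a ⇒ C2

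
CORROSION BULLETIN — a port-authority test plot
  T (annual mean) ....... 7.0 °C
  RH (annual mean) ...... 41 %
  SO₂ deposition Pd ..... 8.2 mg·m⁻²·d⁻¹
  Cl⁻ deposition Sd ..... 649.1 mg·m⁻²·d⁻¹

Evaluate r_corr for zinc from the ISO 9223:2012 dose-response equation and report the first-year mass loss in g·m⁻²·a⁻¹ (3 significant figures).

r_corr = 14.0 g·m⁻²·a⁻¹

zinc: T≤10 °C ⇒ hinge +0.038·(7.0−10) = -0.1140
  SO₂ term: 0.0129·8.2^0.44·exp(0.046·41-0.1140) = 0.1915
  Cl⁻ term: 0.0175·649.1^0.57·exp(0.008·41+0.085·7.0) = 1.766
  r_corr = 0.1915 + 1.766 = 1.957 μm/a
Convert to mass loss: 1.957 μm/a × 7.14 g/cm³ = 13.97 g·m⁻²·a⁻¹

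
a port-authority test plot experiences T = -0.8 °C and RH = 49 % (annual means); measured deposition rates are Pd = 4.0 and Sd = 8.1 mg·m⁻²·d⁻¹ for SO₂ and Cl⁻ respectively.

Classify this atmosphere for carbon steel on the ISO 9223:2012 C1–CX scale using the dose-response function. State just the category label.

carbon steel: T≤10 °C ⇒ hinge +0.150·(-0.8−10) = -1.6200
  SO₂ term: 1.77·4.0^0.52·exp(0.02·49-1.6200) = 1.919
  Sd branch = 0.102·Sd^0.62·e^(0.033·RH+0.04·T) = 1.821 μm/a
  r_corr = 1.919 + 1.821 = 3.74 μm/a
3.74 μm/a falls in (1.3, 25] for carbon steel → category C2

C2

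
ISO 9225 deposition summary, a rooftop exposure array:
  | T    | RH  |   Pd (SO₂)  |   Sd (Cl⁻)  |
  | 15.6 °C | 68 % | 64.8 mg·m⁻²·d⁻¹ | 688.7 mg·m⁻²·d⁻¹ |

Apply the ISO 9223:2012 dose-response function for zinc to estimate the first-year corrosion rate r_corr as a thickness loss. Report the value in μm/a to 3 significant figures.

zinc: f(T) = -0.071·(T−10) [T>10 °C] = -0.3976
  Pd branch = 0.0129·Pd^0.44·e^(0.046·RH+f) = 1.24 μm/a
  Cl⁻ term: 0.0175·688.7^0.57·exp(0.008·68+0.085·15.6) = 4.708
  r_corr = 1.24 + 4.708 = 5.948 μm/a

r_corr = 5.95 μm/a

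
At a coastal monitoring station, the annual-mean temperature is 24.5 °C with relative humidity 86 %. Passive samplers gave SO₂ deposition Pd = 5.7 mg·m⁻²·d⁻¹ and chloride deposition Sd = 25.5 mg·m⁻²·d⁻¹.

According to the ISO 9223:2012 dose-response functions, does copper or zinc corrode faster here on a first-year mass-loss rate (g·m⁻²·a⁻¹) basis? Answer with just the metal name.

copper

copper: temperature factor f = -0.080·(14.5) = -1.1600
  sulphur-dioxide contribution → 0.4175 μm/a
  chloride contribution → 1.805 μm/a
  ⇒ r_corr(copper) = 2.222 μm/a
  mass loss = 2.222 μm/a × 8.96 g/cm³ = 19.91 g·m⁻²·a⁻¹
zinc: T>10 °C ⇒ hinge -0.071·(24.5−10) = -1.0295
  sulphur-dioxide contribution → 0.5178 μm/a
  chloride contribution → 1.77 μm/a
  total first-year rate 2.288 μm/a
  mass loss = 2.288 μm/a × 7.14 g/cm³ = 16.33 g·m⁻²·a⁻¹
Ordering by g·m⁻²·a⁻¹: copper (19.9) > zinc (16.3)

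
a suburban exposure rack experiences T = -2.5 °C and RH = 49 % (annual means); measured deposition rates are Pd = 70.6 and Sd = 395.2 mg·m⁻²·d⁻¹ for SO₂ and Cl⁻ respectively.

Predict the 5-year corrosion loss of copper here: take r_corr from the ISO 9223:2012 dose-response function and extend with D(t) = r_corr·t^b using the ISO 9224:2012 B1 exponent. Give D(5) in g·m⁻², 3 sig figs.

copper: temperature factor f = +0.126·(-12.5) = -1.5750
  sulphur-dioxide contribution → 0.05977 μm/a
  chloride contribution → 0.2659 μm/a
  total first-year rate 0.3257 μm/a
Long-term exponent b (ISO 9224 Table 2, B1) = 0.667
  D(5) = 0.3257 × 5^0.667 = 0.3257 × 2.926 = 0.9529 μm
  Mass loss = 0.9529 μm × 8.96 g/cm³ = 8.538 g·m⁻²

D(5) = 8.54 g·m⁻²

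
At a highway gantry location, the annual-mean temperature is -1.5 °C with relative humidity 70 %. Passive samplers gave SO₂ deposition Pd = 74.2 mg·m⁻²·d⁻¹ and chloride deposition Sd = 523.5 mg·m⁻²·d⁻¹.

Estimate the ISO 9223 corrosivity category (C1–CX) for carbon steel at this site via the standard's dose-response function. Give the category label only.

C4

carbon steel: temperature factor f = +0.150·(-11.5) = -1.7250
  Pd branch = 1.77·Pd^0.52·e^(0.02·RH+f) = 12.01 μm/a
  Sd branch = 0.102·Sd^0.62·e^(0.033·RH+0.04·T) = 46.93 μm/a
  r_corr = 12.01 + 46.93 = 58.94 μm/a
58.9 μm/a falls in (50, 80] for carbon steel → category C4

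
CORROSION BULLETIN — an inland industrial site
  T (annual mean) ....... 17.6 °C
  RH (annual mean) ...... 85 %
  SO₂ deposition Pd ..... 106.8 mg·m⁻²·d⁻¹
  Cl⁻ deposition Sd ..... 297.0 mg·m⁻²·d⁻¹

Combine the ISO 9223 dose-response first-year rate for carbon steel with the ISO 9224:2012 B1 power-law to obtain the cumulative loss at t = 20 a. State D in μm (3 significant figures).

D(20) = 907 μm

carbon steel: temperature factor f = -0.054·(7.6) = -0.4104
  sulphur-dioxide contribution → 72.93 μm/a
  chloride contribution → 116.3 μm/a
  total first-year rate 189.2 μm/a
ISO 9224: D(t) = r_corr · t^b with b = 0.523 (carbon steel, B1)
  D(20) = 189.2 × 20^0.523 = 189.2 × 4.791 = 906.7 μm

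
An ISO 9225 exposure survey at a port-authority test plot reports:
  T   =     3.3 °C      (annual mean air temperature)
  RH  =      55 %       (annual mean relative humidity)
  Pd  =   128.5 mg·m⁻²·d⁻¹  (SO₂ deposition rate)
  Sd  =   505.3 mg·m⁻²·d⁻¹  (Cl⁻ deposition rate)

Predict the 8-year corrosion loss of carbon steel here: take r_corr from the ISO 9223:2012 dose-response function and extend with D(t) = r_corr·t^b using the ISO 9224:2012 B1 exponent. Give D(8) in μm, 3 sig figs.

D(8) = 173 μm

carbon steel: f(T) = +0.150·(T−10) [T≤10 °C] = -1.0050
  SO₂ term: 1.77·128.5^0.52·exp(0.02·55-1.0050) = 24.31
  Cl⁻ term: 0.102·505.3^0.62·exp(0.033·55+0.04·3.3) = 33.91
  r_corr = 24.31 + 33.91 = 58.23 μm/a
Power-law: D(8) = r_corr · 8^0.523
  D(8) = 58.23 × 8^0.523 = 58.23 × 2.967 = 172.8 μm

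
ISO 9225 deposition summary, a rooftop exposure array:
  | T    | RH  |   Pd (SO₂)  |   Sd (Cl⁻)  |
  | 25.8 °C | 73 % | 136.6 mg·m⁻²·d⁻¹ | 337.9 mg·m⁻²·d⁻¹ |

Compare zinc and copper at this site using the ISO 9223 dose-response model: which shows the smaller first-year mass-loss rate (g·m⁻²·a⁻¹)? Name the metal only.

copper

zinc: T>10 °C ⇒ hinge -0.071·(25.8−10) = -1.1218
  SO₂ term: 0.0129·136.6^0.44·exp(0.046·73-1.1218) = 1.05
  Cl⁻ term: 0.0175·337.9^0.57·exp(0.008·73+0.085·25.8) = 7.771
  r_corr = 1.05 + 7.771 = 8.822 μm/a
  mass loss = 8.822 μm/a × 7.14 g/cm³ = 62.99 g·m⁻²·a⁻¹
copper: f(T) = -0.080·(T−10) [T>10 °C] = -1.2640
  SO₂ term: 0.0053·136.6^0.26·exp(0.059·73-1.2640) = 0.3991
  Sd branch = 0.01025·Sd^0.27·e^(0.036·RH+0.049·T) = 2.42 μm/a
  sum: 0.3991 + 2.42 → r_corr = 2.819 μm/a
  mass loss = 2.819 μm/a × 8.96 g/cm³ = 25.26 g·m⁻²·a⁻¹
Ordering by g·m⁻²·a⁻¹: zinc (63) > copper (25.3)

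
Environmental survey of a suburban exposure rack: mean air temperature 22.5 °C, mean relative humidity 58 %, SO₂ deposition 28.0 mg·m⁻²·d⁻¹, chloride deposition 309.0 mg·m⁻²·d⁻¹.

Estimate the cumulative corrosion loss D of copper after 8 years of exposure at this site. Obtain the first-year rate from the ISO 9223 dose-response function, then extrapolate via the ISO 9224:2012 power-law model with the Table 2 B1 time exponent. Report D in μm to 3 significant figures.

copper: temperature factor f = -0.080·(12.5) = -1.0000
  SO₂ term: 0.0053·28.0^0.26·exp(0.059·58-1.0000) = 0.142
  Cl⁻ term: 0.01025·309.0^0.27·exp(0.036·58+0.049·22.5) = 1.171
  r_corr = 0.142 + 1.171 = 1.313 μm/a
ISO 9224: D(t) = r_corr · t^b with b = 0.667 (copper, B1)
  D(8) = 1.313 × 8^0.667 = 1.313 × 4.003 = 5.257 μm

D(8) = 5.26 μm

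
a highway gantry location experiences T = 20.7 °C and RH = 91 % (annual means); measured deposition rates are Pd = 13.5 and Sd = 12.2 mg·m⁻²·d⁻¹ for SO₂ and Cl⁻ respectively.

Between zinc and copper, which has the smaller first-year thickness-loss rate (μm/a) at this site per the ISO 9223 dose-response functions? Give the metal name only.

zinc

zinc: T>10 °C ⇒ hinge -0.071·(20.7−10) = -0.7597
  sulphur-dioxide contribution → 1.247 μm/a
  chloride contribution → 0.8761 μm/a
  ⇒ r_corr(zinc) = 2.123 μm/a
copper: T>10 °C ⇒ hinge -0.080·(20.7−10) = -0.8560
  sulphur-dioxide contribution → 0.9509 μm/a
  chloride contribution → 1.47 μm/a
  total first-year rate 2.421 μm/a
Ordering by μm/a: copper (2.42) > zinc (2.12)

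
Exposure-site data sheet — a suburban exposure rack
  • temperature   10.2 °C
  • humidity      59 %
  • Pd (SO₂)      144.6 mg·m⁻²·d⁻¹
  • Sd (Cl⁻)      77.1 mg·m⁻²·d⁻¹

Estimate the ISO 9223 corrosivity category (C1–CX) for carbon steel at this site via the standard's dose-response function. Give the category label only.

C5

carbon steel: T>10 °C ⇒ hinge -0.054·(10.2−10) = -0.0108
  sulphur-dioxide contribution → 75.69 μm/a
  chloride contribution → 15.9 μm/a
  total first-year rate 91.59 μm/a
Category bounds: 80…200 μm/a bracket r_corr ⇒ C5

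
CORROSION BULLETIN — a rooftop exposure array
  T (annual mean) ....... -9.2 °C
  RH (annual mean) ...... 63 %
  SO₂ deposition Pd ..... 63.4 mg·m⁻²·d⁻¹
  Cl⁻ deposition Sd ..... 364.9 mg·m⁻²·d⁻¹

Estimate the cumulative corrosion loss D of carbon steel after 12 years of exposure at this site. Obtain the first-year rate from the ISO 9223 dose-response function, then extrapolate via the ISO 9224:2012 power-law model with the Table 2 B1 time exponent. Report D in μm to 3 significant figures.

carbon steel: f(T) = +0.150·(T−10) [T≤10 °C] = -2.8800
  SO₂ term: 1.77·63.4^0.52·exp(0.02·63-2.8800) = 3.03
  Cl⁻ term: 0.102·364.9^0.62·exp(0.033·63+0.04·-9.2) = 21.89
  r_corr = 3.03 + 21.89 = 24.92 μm/a
Power-law: D(12) = r_corr · 12^0.523
  D(12) = 24.92 × 12^0.523 = 24.92 × 3.668 = 91.4 μm

D(12) = 91.4 μm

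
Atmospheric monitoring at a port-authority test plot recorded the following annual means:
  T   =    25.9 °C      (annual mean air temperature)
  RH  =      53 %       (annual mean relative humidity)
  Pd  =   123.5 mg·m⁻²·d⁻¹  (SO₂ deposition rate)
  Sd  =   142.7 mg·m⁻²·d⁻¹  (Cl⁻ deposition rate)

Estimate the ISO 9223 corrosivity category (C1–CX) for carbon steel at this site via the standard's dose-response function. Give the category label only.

C4

carbon steel: temperature factor f = -0.054·(15.9) = -0.8586
  SO₂ term: 1.77·123.5^0.52·exp(0.02·53-0.8586) = 26.49
  Sd branch = 0.102·Sd^0.62·e^(0.033·RH+0.04·T) = 35.8 μm/a
  sum: 26.49 + 35.8 → r_corr = 62.29 μm/a
Category bounds: 50…80 μm/a bracket r_corr ⇒ C4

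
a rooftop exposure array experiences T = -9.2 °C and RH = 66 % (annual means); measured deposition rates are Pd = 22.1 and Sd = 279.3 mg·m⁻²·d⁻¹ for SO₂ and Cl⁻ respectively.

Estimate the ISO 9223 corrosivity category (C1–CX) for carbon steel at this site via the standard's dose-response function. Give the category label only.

C2

carbon steel: temperature factor f = +0.150·(-19.2) = -2.8800
  Pd branch = 1.77·Pd^0.52·e^(0.02·RH+f) = 1.86 μm/a
  Cl⁻ term: 0.102·279.3^0.62·exp(0.033·66+0.04·-9.2) = 20.48
  sum: 1.86 + 20.48 → r_corr = 22.34 μm/a
22.3 μm/a falls in (1.3, 25] for carbon steel → category C2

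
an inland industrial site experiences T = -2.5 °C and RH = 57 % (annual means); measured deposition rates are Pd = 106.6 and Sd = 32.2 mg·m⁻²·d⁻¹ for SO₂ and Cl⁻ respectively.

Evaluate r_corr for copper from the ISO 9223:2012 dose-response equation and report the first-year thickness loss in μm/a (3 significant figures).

r_corr = 0.287 μm/a

copper: f(T) = +0.126·(T−10) [T≤10 °C] = -1.5750
  SO₂ term: 0.0053·106.6^0.26·exp(0.059·57-1.5750) = 0.1067
  Cl⁻ term: 0.01025·32.2^0.27·exp(0.036·57+0.049·-2.5) = 0.1802
  sum: 0.1067 + 0.1802 → r_corr = 0.2869 μm/a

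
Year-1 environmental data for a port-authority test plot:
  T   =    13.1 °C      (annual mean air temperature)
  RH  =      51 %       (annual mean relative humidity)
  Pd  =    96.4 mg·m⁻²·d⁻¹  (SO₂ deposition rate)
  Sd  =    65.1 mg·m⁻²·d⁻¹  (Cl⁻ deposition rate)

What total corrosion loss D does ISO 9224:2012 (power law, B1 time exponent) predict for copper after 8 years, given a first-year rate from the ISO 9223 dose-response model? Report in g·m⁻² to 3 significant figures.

D(8) = 23.4 g·m⁻²

copper: temperature factor f = -0.080·(3.1) = -0.2480
  sulphur-dioxide contribution → 0.2749 μm/a
  chloride contribution → 0.3772 μm/a
  ⇒ r_corr(copper) = 0.6521 μm/a
Long-term exponent b (ISO 9224 Table 2, B1) = 0.667
  D(8) = 0.6521 × 8^0.667 = 0.6521 × 4.003 = 2.61 μm
  Mass loss = 2.61 μm × 8.96 g/cm³ = 23.39 g·m⁻²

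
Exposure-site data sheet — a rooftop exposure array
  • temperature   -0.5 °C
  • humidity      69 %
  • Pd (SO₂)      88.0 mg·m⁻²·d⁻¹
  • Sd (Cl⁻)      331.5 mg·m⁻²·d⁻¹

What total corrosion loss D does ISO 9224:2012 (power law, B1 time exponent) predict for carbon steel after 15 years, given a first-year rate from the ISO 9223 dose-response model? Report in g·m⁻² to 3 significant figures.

carbon steel: f(T) = +0.150·(T−10) [T≤10 °C] = -1.5750
  sulphur-dioxide contribution → 14.94 μm/a
  chloride contribution → 35.6 μm/a
  total first-year rate 50.55 μm/a
Power-law: D(15) = r_corr · 15^0.523
  D(15) = 50.55 × 15^0.523 = 50.55 × 4.122 = 208.3 μm
  Mass loss = 208.3 μm × 7.85 g/cm³ = 1636 g·m⁻²

D(15) = 1.64e+03 g·m⁻²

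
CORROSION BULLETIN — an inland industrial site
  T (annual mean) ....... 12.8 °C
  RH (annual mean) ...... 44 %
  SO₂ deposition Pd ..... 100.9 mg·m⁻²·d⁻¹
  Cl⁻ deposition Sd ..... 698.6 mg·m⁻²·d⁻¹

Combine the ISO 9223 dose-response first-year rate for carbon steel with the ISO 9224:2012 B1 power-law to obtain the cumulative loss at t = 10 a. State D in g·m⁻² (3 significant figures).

carbon steel: T>10 °C ⇒ hinge -0.054·(12.8−10) = -0.1512
  sulphur-dioxide contribution → 40.41 μm/a
  chloride contribution → 42.17 μm/a
  total first-year rate 82.58 μm/a
ISO 9224: D(t) = r_corr · t^b with b = 0.523 (carbon steel, B1)
  D(10) = 82.58 × 10^0.523 = 82.58 × 3.334 = 275.3 μm
  Mass loss = 275.3 μm × 7.85 g/cm³ = 2161 g·m⁻²

D(10) = 2.16e+03 g·m⁻²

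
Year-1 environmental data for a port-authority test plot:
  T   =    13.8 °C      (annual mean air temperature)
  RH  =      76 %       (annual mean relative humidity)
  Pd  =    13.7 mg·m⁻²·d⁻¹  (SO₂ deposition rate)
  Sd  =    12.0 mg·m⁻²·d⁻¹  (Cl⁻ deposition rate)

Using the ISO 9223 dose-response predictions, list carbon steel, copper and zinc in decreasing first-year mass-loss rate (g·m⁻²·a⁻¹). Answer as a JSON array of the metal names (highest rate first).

["carbon steel", "copper", "zinc"]

carbon steel: T>10 °C ⇒ hinge -0.054·(13.8−10) = -0.2052
  sulphur-dioxide contribution → 25.71 μm/a
  chloride contribution → 10.15 μm/a
  total first-year rate 35.86 μm/a
  mass loss = 35.86 μm/a × 7.85 g/cm³ = 281.5 g·m⁻²·a⁻¹
copper: T>10 °C ⇒ hinge -0.080·(13.8−10) = -0.3040
  sulphur-dioxide contribution → 0.6842 μm/a
  chloride contribution → 0.6081 μm/a
  ⇒ r_corr(copper) = 1.292 μm/a
  mass loss = 1.292 μm/a × 8.96 g/cm³ = 11.58 g·m⁻²·a⁻¹
zinc: temperature factor f = -0.071·(3.8) = -0.2698
  sulphur-dioxide contribution → 1.028 μm/a
  chloride contribution → 0.4282 μm/a
  total first-year rate 1.456 μm/a
  mass loss = 1.456 μm/a × 7.14 g/cm³ = 10.4 g·m⁻²·a⁻¹
Ordering by g·m⁻²·a⁻¹: carbon steel (282) > copper (11.6) > zinc (10.4)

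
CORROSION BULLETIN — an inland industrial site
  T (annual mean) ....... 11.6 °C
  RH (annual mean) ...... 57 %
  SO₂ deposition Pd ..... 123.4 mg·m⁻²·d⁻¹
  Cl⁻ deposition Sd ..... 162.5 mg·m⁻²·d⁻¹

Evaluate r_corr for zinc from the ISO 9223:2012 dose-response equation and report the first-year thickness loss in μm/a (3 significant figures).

zinc: f(T) = -0.071·(T−10) [T>10 °C] = -0.1136
  Pd branch = 0.0129·Pd^0.44·e^(0.046·RH+f) = 1.319 μm/a
  Cl⁻ term: 0.0175·162.5^0.57·exp(0.008·57+0.085·11.6) = 1.347
  r_corr = 1.319 + 1.347 = 2.666 μm/a

r_corr = 2.67 μm/a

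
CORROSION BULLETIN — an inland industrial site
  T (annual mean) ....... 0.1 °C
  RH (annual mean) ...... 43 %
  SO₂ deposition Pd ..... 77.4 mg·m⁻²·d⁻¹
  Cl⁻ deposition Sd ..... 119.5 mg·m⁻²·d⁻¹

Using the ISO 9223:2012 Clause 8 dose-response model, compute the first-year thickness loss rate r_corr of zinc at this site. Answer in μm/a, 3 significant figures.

r_corr = 0.814 μm/a

zinc: temperature factor f = +0.038·(-9.9) = -0.3762
  Pd branch = 0.0129·Pd^0.44·e^(0.046·RH+f) = 0.4338 μm/a
  Cl⁻ term: 0.0175·119.5^0.57·exp(0.008·43+0.085·0.1) = 0.3804
  sum: 0.4338 + 0.3804 → r_corr = 0.8142 μm/a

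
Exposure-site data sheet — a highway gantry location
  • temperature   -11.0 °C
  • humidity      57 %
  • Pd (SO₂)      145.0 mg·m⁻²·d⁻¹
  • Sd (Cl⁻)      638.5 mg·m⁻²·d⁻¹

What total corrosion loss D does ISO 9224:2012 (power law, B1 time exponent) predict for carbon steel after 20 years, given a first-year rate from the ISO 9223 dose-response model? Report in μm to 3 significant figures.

carbon steel: f(T) = +0.150·(T−10) [T≤10 °C] = -3.1500
  SO₂ term: 1.77·145.0^0.52·exp(0.02·57-3.1500) = 3.155
  Sd branch = 0.102·Sd^0.62·e^(0.033·RH+0.04·T) = 23.64 μm/a
  r_corr = 3.155 + 23.64 = 26.79 μm/a
ISO 9224: D(t) = r_corr · t^b with b = 0.523 (carbon steel, B1)
  D(20) = 26.79 × 20^0.523 = 26.79 × 4.791 = 128.4 μm

D(20) = 128 μm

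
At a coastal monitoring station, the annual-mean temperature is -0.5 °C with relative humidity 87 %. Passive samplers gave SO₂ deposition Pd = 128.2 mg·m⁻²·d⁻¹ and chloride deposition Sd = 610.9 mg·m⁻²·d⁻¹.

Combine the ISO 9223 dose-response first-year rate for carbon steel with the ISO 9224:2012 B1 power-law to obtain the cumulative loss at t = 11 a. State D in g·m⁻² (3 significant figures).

D(11) = 3.31e+03 g·m⁻²

carbon steel: T≤10 °C ⇒ hinge +0.150·(-0.5−10) = -1.5750
  SO₂ term: 1.77·128.2^0.52·exp(0.02·87-1.5750) = 26.05
  Cl⁻ term: 0.102·610.9^0.62·exp(0.033·87+0.04·-0.5) = 94.21
  r_corr = 26.05 + 94.21 = 120.3 μm/a
Long-term exponent b (ISO 9224 Table 2, B1) = 0.523
  D(11) = 120.3 × 11^0.523 = 120.3 × 3.505 = 421.4 μm
  Mass loss = 421.4 μm × 7.85 g/cm³ = 3308 g·m⁻²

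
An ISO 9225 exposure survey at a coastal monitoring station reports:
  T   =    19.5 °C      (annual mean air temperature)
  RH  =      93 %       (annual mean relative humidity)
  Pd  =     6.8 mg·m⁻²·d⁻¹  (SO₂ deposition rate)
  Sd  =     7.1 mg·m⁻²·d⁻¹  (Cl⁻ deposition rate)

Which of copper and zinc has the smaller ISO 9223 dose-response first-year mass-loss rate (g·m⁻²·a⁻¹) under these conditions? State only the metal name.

copper: f(T) = -0.080·(T−10) [T>10 °C] = -0.7600
  Pd branch = 0.0053·Pd^0.26·e^(0.059·RH+f) = 0.9855 μm/a
  Sd branch = 0.01025·Sd^0.27·e^(0.036·RH+0.049·T) = 1.287 μm/a
  sum: 0.9855 + 1.287 → r_corr = 2.272 μm/a
  mass loss = 2.272 μm/a × 8.96 g/cm³ = 20.36 g·m⁻²·a⁻¹
zinc: temperature factor f = -0.071·(9.5) = -0.6745
  SO₂ term: 0.0129·6.8^0.44·exp(0.046·93-0.6745) = 1.101
  Cl⁻ term: 0.0175·7.1^0.57·exp(0.008·93+0.085·19.5) = 0.5905
  sum: 1.101 + 0.5905 → r_corr = 1.692 μm/a
  mass loss = 1.692 μm/a × 7.14 g/cm³ = 12.08 g·m⁻²·a⁻¹
Ordering by g·m⁻²·a⁻¹: copper (20.4) > zinc (12.1)

zinc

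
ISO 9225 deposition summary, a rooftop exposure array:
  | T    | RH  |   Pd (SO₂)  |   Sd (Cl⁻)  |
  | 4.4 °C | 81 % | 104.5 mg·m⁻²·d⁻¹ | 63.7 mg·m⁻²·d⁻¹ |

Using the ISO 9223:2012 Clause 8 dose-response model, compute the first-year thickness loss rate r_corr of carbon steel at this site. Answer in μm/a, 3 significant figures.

r_corr = 66.5 μm/a

carbon steel: f(T) = +0.150·(T−10) [T≤10 °C] = -0.8400
  Pd branch = 1.77·Pd^0.52·e^(0.02·RH+f) = 43.32 μm/a
  Sd branch = 0.102·Sd^0.62·e^(0.033·RH+0.04·T) = 23.15 μm/a
  r_corr = 43.32 + 23.15 = 66.46 μm/a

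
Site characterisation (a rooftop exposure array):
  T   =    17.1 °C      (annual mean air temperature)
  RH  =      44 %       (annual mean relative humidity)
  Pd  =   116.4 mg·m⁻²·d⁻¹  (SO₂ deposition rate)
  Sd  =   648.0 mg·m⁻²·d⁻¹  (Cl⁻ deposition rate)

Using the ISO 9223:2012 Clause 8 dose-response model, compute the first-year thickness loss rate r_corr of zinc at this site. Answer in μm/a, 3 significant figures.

r_corr = 4.74 μm/a

zinc: T>10 °C ⇒ hinge -0.071·(17.1−10) = -0.5041
  Pd branch = 0.0129·Pd^0.44·e^(0.046·RH+f) = 0.4783 μm/a
  Sd branch = 0.0175·Sd^0.57·e^(0.008·RH+0.085·T) = 4.263 μm/a
  r_corr = 0.4783 + 4.263 = 4.742 μm/a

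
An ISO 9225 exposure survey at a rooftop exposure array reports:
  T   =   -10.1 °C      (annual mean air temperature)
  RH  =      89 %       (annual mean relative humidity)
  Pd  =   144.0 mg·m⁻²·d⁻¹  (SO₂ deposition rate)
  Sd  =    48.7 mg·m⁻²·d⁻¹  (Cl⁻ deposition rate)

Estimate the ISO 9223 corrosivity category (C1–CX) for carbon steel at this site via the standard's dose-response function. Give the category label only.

carbon steel: f(T) = +0.150·(T−10) [T≤10 °C] = -3.0150
  sulphur-dioxide contribution → 6.823 μm/a
  chloride contribution → 14.29 μm/a
  ⇒ r_corr(carbon steel) = 21.11 μm/a
21.1 μm/a falls in (1.3, 25] for carbon steel → category C2

C2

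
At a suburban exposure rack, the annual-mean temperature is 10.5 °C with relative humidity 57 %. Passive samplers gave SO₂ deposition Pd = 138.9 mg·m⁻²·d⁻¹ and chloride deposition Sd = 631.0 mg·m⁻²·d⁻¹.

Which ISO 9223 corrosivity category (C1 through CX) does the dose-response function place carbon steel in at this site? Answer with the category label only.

C5

carbon steel: T>10 °C ⇒ hinge -0.054·(10.5−10) = -0.0270
  Pd branch = 1.77·Pd^0.52·e^(0.02·RH+f) = 70.07 μm/a
  Cl⁻ term: 0.102·631.0^0.62·exp(0.033·57+0.04·10.5) = 55.45
  r_corr = 70.07 + 55.45 = 125.5 μm/a
126 μm/a falls in (80, 200] for carbon steel → category C5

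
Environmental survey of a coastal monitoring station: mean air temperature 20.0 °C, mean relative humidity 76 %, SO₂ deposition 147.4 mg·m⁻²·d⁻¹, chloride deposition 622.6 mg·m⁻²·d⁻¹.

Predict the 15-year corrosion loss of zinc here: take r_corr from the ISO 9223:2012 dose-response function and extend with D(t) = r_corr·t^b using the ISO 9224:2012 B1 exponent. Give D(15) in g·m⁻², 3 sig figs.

zinc: f(T) = -0.071·(T−10) [T>10 °C] = -0.7100
  Pd branch = 0.0129·Pd^0.44·e^(0.046·RH+f) = 1.882 μm/a
  Sd branch = 0.0175·Sd^0.57·e^(0.008·RH+0.085·T) = 6.888 μm/a
  sum: 1.882 + 6.888 → r_corr = 8.77 μm/a
Power-law: D(15) = r_corr · 15^0.813
  D(15) = 8.77 × 15^0.813 = 8.77 × 9.04 = 79.28 μm
  Mass loss = 79.28 μm × 7.14 g/cm³ = 566.1 g·m⁻²

D(15) = 566 g·m⁻²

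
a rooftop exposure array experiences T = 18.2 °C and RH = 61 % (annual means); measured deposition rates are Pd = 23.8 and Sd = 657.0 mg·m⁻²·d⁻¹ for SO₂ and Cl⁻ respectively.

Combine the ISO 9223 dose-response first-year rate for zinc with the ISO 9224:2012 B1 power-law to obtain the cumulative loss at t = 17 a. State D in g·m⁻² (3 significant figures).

D(17) = 421 g·m⁻²

zinc: T>10 °C ⇒ hinge -0.071·(18.2−10) = -0.5822
  sulphur-dioxide contribution → 0.4809 μm/a
  chloride contribution → 5.406 μm/a
  total first-year rate 5.886 μm/a
Long-term exponent b (ISO 9224 Table 2, B1) = 0.813
  D(17) = 5.886 × 17^0.813 = 5.886 × 10.01 = 58.91 μm
  Mass loss = 58.91 μm × 7.14 g/cm³ = 420.6 g·m⁻²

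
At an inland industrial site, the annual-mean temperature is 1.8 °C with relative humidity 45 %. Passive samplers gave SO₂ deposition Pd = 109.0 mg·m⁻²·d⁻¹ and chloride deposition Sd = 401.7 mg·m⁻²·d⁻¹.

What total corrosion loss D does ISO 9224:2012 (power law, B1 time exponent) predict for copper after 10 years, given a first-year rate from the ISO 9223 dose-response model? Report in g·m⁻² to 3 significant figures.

copper: temperature factor f = +0.126·(-8.2) = -1.0332
  SO₂ term: 0.0053·109.0^0.26·exp(0.059·45-1.0332) = 0.09085
  Sd branch = 0.01025·Sd^0.27·e^(0.036·RH+0.049·T) = 0.2855 μm/a
  sum: 0.09085 + 0.2855 → r_corr = 0.3764 μm/a
ISO 9224: D(t) = r_corr · t^b with b = 0.667 (copper, B1)
  D(10) = 0.3764 × 10^0.667 = 0.3764 × 4.645 = 1.748 μm
  Mass loss = 1.748 μm × 8.96 g/cm³ = 15.66 g·m⁻²

D(10) = 15.7 g·m⁻²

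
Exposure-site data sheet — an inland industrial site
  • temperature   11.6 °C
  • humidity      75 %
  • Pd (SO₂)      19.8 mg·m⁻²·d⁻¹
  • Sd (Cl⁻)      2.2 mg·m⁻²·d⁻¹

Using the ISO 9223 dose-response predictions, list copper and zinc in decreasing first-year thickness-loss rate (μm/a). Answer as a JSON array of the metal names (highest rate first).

copper: T>10 °C ⇒ hinge -0.080·(11.6−10) = -0.1280
  sulphur-dioxide contribution → 0.8464 μm/a
  chloride contribution → 0.3331 μm/a
  total first-year rate 1.18 μm/a
zinc: f(T) = -0.071·(T−10) [T>10 °C] = -0.1136
  sulphur-dioxide contribution → 1.349 μm/a
  chloride contribution → 0.134 μm/a
  total first-year rate 1.483 μm/a
Ordering by μm/a: zinc (1.48) > copper (1.18)

["zinc", "copper"]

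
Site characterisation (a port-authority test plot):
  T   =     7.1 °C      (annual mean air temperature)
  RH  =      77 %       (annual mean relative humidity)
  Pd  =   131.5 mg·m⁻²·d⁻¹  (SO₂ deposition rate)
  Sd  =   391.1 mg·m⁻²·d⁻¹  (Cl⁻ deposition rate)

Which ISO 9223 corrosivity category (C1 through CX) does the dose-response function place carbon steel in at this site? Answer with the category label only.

carbon steel: temperature factor f = +0.150·(-2.9) = -0.4350
  Pd branch = 1.77·Pd^0.52·e^(0.02·RH+f) = 67.56 μm/a
  Sd branch = 0.102·Sd^0.62·e^(0.033·RH+0.04·T) = 69.61 μm/a
  r_corr = 67.56 + 69.61 = 137.2 μm/a
Category bounds: 80…200 μm/a bracket r_corr ⇒ C5

C5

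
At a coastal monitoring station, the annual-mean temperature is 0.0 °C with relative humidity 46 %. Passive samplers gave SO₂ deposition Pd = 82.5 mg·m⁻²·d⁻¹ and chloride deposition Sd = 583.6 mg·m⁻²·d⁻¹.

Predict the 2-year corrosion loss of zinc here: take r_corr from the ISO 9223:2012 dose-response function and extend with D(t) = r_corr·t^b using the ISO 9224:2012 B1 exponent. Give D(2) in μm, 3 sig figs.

zinc: T≤10 °C ⇒ hinge +0.038·(0.0−10) = -0.3800
  sulphur-dioxide contribution → 0.5102 μm/a
  chloride contribution → 0.954 μm/a
  total first-year rate 1.464 μm/a
ISO 9224: D(t) = r_corr · t^b with b = 0.813 (zinc, B1)
  D(2) = 1.464 × 2^0.813 = 1.464 × 1.757 = 2.572 μm

D(2) = 2.57 μm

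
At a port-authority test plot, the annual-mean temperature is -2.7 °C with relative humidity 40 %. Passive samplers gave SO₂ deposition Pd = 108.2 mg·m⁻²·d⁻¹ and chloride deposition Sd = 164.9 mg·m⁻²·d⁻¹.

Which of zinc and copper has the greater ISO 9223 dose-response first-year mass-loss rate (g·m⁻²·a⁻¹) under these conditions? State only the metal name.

zinc

zinc: T≤10 °C ⇒ hinge +0.038·(-2.7−10) = -0.4826
  Pd branch = 0.0129·Pd^0.44·e^(0.046·RH+f) = 0.3937 μm/a
  Cl⁻ term: 0.0175·164.9^0.57·exp(0.008·40+0.085·-2.7) = 0.3517
  sum: 0.3937 + 0.3517 → r_corr = 0.7454 μm/a
  mass loss = 0.7454 μm/a × 7.14 g/cm³ = 5.322 g·m⁻²·a⁻¹
copper: T≤10 °C ⇒ hinge +0.126·(-2.7−10) = -1.6002
  SO₂ term: 0.0053·108.2^0.26·exp(0.059·40-1.6002) = 0.0383
  Sd branch = 0.01025·Sd^0.27·e^(0.036·RH+0.049·T) = 0.1504 μm/a
  sum: 0.0383 + 0.1504 → r_corr = 0.1887 μm/a
  mass loss = 0.1887 μm/a × 8.96 g/cm³ = 1.691 g·m⁻²·a⁻¹
Ordering by g·m⁻²·a⁻¹: zinc (5.32) > copper (1.69)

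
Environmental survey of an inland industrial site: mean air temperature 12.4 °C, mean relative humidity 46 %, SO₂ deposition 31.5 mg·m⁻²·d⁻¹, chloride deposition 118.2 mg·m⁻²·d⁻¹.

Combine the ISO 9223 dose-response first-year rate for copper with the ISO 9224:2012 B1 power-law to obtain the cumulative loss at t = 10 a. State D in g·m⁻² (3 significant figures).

copper: f(T) = -0.080·(T−10) [T>10 °C] = -0.1920
  sulphur-dioxide contribution → 0.1619 μm/a
  chloride contribution → 0.3576 μm/a
  total first-year rate 0.5195 μm/a
Power-law: D(10) = r_corr · 10^0.667
  D(10) = 0.5195 × 10^0.667 = 0.5195 × 4.645 = 2.413 μm
  Mass loss = 2.413 μm × 8.96 g/cm³ = 21.62 g·m⁻²

D(10) = 21.6 g·m⁻²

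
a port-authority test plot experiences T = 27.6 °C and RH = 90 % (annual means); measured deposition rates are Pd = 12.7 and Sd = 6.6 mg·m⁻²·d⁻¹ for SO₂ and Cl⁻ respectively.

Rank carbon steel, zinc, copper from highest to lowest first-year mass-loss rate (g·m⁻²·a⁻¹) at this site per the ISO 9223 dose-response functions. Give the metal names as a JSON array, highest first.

["carbon steel", "copper", "zinc"]

carbon steel: T>10 °C ⇒ hinge -0.054·(27.6−10) = -0.9504
  Pd branch = 1.77·Pd^0.52·e^(0.02·RH+f) = 15.52 μm/a
  Sd branch = 0.102·Sd^0.62·e^(0.033·RH+0.04·T) = 19.32 μm/a
  sum: 15.52 + 19.32 → r_corr = 34.84 μm/a
  mass loss = 34.84 μm/a × 7.85 g/cm³ = 273.5 g·m⁻²·a⁻¹
zinc: T>10 °C ⇒ hinge -0.071·(27.6−10) = -1.2496
  Pd branch = 0.0129·Pd^0.44·e^(0.046·RH+f) = 0.7105 μm/a
  Cl⁻ term: 0.0175·6.6^0.57·exp(0.008·90+0.085·27.6) = 1.101
  r_corr = 0.7105 + 1.101 = 1.811 μm/a
  mass loss = 1.811 μm/a × 7.14 g/cm³ = 12.93 g·m⁻²·a⁻¹
copper: f(T) = -0.080·(T−10) [T>10 °C] = -1.4080
  Pd branch = 0.0053·Pd^0.26·e^(0.059·RH+f) = 0.508 μm/a
  Sd branch = 0.01025·Sd^0.27·e^(0.036·RH+0.049·T) = 1.684 μm/a
  r_corr = 0.508 + 1.684 = 2.192 μm/a
  mass loss = 2.192 μm/a × 8.96 g/cm³ = 19.64 g·m⁻²·a⁻¹
Ordering by g·m⁻²·a⁻¹: carbon steel (274) > copper (19.6) > zinc (12.9)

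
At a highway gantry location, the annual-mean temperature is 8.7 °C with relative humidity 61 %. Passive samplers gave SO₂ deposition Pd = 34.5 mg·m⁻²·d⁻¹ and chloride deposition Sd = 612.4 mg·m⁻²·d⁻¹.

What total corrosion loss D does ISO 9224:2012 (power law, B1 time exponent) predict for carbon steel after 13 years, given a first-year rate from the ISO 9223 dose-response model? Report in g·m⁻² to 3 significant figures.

D(13) = 2.67e+03 g·m⁻²

carbon steel: T≤10 °C ⇒ hinge +0.150·(8.7−10) = -0.1950
  sulphur-dioxide contribution → 31.1 μm/a
  chloride contribution → 57.8 μm/a
  ⇒ r_corr(carbon steel) = 88.9 μm/a
Power-law: D(13) = r_corr · 13^0.523
  D(13) = 88.9 × 13^0.523 = 88.9 × 3.825 = 340 μm
  Mass loss = 340 μm × 7.85 g/cm³ = 2669 g·m⁻²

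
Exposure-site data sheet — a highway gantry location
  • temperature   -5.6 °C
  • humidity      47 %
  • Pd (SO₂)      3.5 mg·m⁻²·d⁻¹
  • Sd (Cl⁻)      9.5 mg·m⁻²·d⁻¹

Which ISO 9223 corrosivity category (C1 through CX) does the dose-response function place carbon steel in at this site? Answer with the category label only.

C2

carbon steel: f(T) = +0.150·(T−10) [T≤10 °C] = -2.3400
  sulphur-dioxide contribution → 0.8373 μm/a
  chloride contribution → 1.553 μm/a
  ⇒ r_corr(carbon steel) = 2.39 μm/a
2.39 μm/a falls in (1.3, 25] for carbon steel → category C2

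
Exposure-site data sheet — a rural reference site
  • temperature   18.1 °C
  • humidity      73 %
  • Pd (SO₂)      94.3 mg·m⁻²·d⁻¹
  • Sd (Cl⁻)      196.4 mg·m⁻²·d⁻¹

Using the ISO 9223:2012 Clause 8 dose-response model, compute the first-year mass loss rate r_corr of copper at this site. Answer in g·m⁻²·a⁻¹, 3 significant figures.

r_corr = 18.9 g·m⁻²·a⁻¹

copper: T>10 °C ⇒ hinge -0.080·(18.1−10) = -0.6480
  SO₂ term: 0.0053·94.3^0.26·exp(0.059·73-0.6480) = 0.671
  Sd branch = 0.01025·Sd^0.27·e^(0.036·RH+0.049·T) = 1.433 μm/a
  r_corr = 0.671 + 1.433 = 2.104 μm/a
Convert to mass loss: 2.104 μm/a × 8.96 g/cm³ = 18.86 g·m⁻²·a⁻¹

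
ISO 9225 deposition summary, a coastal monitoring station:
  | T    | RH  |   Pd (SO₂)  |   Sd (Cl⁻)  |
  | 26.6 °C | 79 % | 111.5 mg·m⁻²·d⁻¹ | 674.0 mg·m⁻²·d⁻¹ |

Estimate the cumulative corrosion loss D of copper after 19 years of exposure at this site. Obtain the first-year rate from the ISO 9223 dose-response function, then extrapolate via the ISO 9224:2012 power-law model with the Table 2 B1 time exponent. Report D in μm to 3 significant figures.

copper: T>10 °C ⇒ hinge -0.080·(26.6−10) = -1.3280
  sulphur-dioxide contribution → 0.5059 μm/a
  chloride contribution → 3.764 μm/a
  total first-year rate 4.27 μm/a
Power-law: D(19) = r_corr · 19^0.667
  D(19) = 4.27 × 19^0.667 = 4.27 × 7.127 = 30.43 μm

D(19) = 30.4 μm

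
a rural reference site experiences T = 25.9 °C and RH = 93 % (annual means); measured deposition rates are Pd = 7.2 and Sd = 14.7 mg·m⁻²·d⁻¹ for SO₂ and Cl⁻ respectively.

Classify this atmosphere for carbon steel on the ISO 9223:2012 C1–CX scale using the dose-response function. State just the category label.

C3

carbon steel: T>10 °C ⇒ hinge -0.054·(25.9−10) = -0.8586
  Pd branch = 1.77·Pd^0.52·e^(0.02·RH+f) = 13.45 μm/a
  Sd branch = 0.102·Sd^0.62·e^(0.033·RH+0.04·T) = 32.74 μm/a
  r_corr = 13.45 + 32.74 = 46.19 μm/a
Category bounds: 25…50 μm/a bracket r_corr ⇒ C3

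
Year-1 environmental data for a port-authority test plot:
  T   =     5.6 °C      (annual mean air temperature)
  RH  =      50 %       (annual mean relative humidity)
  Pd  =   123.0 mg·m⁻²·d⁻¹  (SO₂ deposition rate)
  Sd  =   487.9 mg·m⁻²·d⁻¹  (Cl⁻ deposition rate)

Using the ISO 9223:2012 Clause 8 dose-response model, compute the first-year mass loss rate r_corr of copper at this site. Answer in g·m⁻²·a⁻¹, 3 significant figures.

copper: f(T) = +0.126·(T−10) [T≤10 °C] = -0.5544
  Pd branch = 0.0053·Pd^0.26·e^(0.059·RH+f) = 0.2033 μm/a
  Sd branch = 0.01025·Sd^0.27·e^(0.036·RH+0.049·T) = 0.434 μm/a
  sum: 0.2033 + 0.434 → r_corr = 0.6372 μm/a
Convert to mass loss: 0.6372 μm/a × 8.96 g/cm³ = 5.71 g·m⁻²·a⁻¹

r_corr = 5.71 g·m⁻²·a⁻¹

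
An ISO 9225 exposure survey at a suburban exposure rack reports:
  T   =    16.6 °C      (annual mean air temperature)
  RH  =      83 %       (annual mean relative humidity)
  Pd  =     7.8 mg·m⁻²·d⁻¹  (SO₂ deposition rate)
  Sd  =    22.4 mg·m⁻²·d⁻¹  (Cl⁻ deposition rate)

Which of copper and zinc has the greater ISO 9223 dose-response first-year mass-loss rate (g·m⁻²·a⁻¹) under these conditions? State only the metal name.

copper

copper: temperature factor f = -0.080·(6.6) = -0.5280
  SO₂ term: 0.0053·7.8^0.26·exp(0.059·83-0.5280) = 0.7139
  Cl⁻ term: 0.01025·22.4^0.27·exp(0.036·83+0.049·16.6) = 1.062
  r_corr = 0.7139 + 1.062 = 1.776 μm/a
  mass loss = 1.776 μm/a × 8.96 g/cm³ = 15.91 g·m⁻²·a⁻¹
zinc: temperature factor f = -0.071·(6.6) = -0.4686
  Pd branch = 0.0129·Pd^0.44·e^(0.046·RH+f) = 0.9073 μm/a
  Cl⁻ term: 0.0175·22.4^0.57·exp(0.008·83+0.085·16.6) = 0.8201
  sum: 0.9073 + 0.8201 → r_corr = 1.727 μm/a
  mass loss = 1.727 μm/a × 7.14 g/cm³ = 12.33 g·m⁻²·a⁻¹
Ordering by g·m⁻²·a⁻¹: copper (15.9) > zinc (12.3)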